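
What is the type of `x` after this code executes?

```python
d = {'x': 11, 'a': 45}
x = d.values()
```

.values() returns dict_values view

dict_values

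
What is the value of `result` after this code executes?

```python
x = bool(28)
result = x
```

x = True; result = True

True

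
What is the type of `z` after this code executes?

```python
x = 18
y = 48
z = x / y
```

int / int = float

float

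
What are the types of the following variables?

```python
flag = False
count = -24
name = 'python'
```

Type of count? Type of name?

count is assigned a bare integer (no decimal point), so it is an int; name is assigned a quoted string literal, so it is a str

int, str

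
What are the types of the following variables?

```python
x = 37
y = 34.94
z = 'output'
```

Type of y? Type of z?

y is assigned a number with a decimal point, so it is a float; z is assigned a quoted string literal, so it is a str

float, str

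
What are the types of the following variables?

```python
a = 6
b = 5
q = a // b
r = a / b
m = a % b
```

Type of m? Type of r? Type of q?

% of ints returns int; / returns float; // returns int

int, float, int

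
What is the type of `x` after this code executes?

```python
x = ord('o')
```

ord() returns int (code point)

int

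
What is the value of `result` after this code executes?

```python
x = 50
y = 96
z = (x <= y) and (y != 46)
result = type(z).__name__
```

x is int; y is int; z is bool; result = 'bool'

'bool'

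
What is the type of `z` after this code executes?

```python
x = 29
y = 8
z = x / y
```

int / int = float

float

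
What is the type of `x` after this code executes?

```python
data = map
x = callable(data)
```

callable() returns bool

bool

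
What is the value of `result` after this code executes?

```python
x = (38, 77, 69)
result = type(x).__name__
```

x is tuple; result = 'tuple'

'tuple'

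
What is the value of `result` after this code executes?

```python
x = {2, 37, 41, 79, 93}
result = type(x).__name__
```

x is set; result = 'set'

'set'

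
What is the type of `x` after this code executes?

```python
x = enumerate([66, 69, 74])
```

enumerate() returns an enumerate object

enumerate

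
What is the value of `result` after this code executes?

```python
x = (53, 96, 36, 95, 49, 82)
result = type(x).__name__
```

x is tuple; result = 'tuple'

'tuple'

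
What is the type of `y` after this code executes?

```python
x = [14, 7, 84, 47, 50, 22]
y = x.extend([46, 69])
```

list.extend() returns None

NoneType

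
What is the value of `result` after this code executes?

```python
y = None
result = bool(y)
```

y = None; result = False

False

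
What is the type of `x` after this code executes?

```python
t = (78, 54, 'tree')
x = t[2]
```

Index 2 of tuple is a str literal

str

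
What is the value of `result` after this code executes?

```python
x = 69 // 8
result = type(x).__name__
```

x is int; result = 'int'

'int'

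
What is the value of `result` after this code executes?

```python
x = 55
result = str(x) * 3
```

x = 55; result = '555555'

'555555'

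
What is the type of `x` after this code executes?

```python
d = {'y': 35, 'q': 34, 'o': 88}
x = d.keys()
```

.keys() returns dict_keys view

dict_keys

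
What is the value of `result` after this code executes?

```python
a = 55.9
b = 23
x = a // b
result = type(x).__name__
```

a is float; b is int; x is float; result = 'float'

'float'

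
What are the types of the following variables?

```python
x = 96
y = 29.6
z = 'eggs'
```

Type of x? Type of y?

x is assigned a bare integer (no decimal point), so it is an int; y is assigned a number with a decimal point, so it is a float

int, float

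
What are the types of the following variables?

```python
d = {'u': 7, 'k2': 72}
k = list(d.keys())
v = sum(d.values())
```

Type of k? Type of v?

list() converts to list; sum of ints is int

list, int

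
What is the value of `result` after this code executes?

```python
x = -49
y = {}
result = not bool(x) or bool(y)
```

x = -49; y = {}; result = False

False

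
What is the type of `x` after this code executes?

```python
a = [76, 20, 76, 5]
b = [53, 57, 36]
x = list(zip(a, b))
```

list(zip()) returns a list of tuples

list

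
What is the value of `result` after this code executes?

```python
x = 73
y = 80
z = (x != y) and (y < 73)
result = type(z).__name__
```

x is int; y is int; z is bool; result = 'bool'

'bool'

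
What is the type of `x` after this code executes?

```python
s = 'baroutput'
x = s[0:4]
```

Slicing a str returns str

str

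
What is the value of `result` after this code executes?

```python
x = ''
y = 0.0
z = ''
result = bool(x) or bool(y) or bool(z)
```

x = ''; y = 0.0; z = ''; result = False

False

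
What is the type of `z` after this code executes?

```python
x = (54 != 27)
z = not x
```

'not' returns bool

bool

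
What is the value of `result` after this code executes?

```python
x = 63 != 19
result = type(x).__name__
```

x is bool; result = 'bool'

'bool'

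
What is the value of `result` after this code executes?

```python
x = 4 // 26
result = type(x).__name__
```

x is int; result = 'int'

'int'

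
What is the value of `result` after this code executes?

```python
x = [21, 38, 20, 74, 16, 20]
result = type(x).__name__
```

x is list; result = 'list'

'list'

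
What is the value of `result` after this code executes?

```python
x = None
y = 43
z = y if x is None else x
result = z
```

x = None; y = 43; z = 43; result = 43

43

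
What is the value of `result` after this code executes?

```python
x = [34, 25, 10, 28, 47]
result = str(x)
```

x = [34, 25, 10, 28, 47]; result = '[34, 25, 10, 28, 47]'

'[34, 25, 10, 28, 47]'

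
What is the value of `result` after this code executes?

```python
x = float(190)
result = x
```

x = 190.0; result = 190.0

190.0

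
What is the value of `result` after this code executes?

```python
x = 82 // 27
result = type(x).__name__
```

x is int; result = 'int'

'int'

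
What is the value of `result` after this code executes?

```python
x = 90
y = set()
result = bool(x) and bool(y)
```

x = 90; y = set(); result = False

False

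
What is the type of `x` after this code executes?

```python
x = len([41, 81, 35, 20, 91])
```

len() always returns int

int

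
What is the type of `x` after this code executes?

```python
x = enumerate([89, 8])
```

enumerate() returns an enumerate object

enumerate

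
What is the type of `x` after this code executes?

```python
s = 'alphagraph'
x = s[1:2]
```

Slicing a str returns str

str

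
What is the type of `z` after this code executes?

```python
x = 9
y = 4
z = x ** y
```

positive int ** positive int = int

int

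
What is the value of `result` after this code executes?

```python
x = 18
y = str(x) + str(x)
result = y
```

x = 18; y = '1818'; result = '1818'

'1818'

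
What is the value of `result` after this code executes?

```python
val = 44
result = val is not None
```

val = 44; result = True

True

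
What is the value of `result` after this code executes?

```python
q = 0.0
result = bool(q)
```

q = 0.0; result = False

False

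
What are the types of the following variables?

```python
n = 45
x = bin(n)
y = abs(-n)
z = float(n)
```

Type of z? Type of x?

float() returns float; bin() returns str

float, str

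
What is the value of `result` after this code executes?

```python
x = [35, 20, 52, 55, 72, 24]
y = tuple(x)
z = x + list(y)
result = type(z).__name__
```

x is list; y is tuple; z is list; result = 'list'

'list'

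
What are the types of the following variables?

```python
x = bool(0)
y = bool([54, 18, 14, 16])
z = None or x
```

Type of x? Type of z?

bool() returns bool; None or bool returns the bool

bool, bool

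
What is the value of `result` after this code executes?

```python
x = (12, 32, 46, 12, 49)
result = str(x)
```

x = (12, 32, 46, 12, 49); result = '(12, 32, 46, 12, 49)'

'(12, 32, 46, 12, 49)'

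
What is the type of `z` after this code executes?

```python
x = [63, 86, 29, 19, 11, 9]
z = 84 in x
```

'in' operator returns bool

bool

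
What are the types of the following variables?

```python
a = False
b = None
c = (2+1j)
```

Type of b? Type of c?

b is assigned None, whose type is NoneType; c is assigned (2+1j), an int plus an imaginary literal (j suffix), which evaluates to complex

NoneType, complex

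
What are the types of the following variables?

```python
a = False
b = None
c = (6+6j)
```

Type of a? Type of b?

a is assigned the constant False, which has type bool; b is assigned None, whose type is NoneType

bool, NoneType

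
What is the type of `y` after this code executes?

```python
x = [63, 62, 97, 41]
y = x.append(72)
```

list.append() returns None (mutates in place)

NoneType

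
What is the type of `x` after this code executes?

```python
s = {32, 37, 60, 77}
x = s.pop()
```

Popping from set[int] returns int

int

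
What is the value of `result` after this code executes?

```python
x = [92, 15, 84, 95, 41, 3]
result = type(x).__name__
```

x is list; result = 'list'

'list'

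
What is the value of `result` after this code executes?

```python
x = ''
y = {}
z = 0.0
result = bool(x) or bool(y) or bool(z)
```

x = ''; y = {}; z = 0.0; result = False

False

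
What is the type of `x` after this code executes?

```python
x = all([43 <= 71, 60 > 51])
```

all() returns bool

bool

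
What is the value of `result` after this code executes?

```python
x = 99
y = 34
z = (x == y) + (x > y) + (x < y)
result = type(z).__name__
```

x is int; y is int; z is int; result = 'int'

'int'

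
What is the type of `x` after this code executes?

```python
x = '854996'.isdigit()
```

str.isdigit() returns bool

bool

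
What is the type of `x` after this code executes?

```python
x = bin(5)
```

bin() returns str representation

str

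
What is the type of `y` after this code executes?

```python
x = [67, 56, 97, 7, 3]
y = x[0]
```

Indexing list[int] returns int

int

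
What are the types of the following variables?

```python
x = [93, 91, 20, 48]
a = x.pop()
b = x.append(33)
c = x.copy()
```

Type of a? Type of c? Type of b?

pop() returns element; copy() returns list; append() returns None

int, list, NoneType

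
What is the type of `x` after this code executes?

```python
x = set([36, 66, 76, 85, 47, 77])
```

set() constructor returns set

set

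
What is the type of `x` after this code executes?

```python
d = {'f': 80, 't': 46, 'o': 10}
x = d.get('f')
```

dict.get() returns value type when found

int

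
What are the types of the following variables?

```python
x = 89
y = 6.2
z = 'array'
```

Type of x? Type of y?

x is assigned a bare integer (no decimal point), so it is an int; y is assigned a number with a decimal point, so it is a float

int, float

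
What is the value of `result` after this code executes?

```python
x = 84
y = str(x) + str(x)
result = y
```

x = 84; y = '8484'; result = '8484'

'8484'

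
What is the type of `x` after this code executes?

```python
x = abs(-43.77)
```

abs() of float returns float

float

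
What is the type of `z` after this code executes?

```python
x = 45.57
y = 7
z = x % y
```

float % int = float

float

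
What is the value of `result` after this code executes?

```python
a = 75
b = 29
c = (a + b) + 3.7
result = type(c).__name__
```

a is int; b is int; c is float; result = 'float'

'float'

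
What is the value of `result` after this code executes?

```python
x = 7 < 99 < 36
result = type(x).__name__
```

x is bool; result = 'bool'

'bool'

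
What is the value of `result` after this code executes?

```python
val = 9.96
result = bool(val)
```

val = 9.96; result = True

True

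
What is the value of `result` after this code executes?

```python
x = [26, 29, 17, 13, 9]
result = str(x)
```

x = [26, 29, 17, 13, 9]; result = '[26, 29, 17, 13, 9]'

'[26, 29, 17, 13, 9]'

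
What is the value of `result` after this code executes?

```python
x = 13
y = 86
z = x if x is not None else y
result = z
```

x = 13; y = 86; z = 13; result = 13

13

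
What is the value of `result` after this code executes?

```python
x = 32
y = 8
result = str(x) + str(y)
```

x = 32; y = 8; result = '328'

'328'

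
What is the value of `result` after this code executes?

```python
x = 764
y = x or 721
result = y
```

x = 764; y = 764; result = 764

764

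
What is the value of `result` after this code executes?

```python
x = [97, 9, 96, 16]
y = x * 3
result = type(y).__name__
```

x is list; y is list; result = 'list'

'list'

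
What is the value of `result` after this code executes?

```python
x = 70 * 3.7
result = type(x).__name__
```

x is float; result = 'float'

'float'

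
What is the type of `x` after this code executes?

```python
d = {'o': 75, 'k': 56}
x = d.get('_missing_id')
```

dict.get() returns None when key not found

NoneType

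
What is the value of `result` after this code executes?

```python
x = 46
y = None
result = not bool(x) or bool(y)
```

x = 46; y = None; result = False

False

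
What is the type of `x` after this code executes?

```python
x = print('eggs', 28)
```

print() returns None

NoneType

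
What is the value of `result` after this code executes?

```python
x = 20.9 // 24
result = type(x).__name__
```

x is float; result = 'float'

'float'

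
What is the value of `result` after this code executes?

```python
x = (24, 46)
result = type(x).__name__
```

x is tuple; result = 'tuple'

'tuple'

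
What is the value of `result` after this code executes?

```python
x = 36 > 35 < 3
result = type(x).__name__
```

x is bool; result = 'bool'

'bool'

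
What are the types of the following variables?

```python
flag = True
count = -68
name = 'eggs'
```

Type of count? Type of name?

count is assigned a bare integer (no decimal point), so it is an int; name is assigned a quoted string literal, so it is a str

int, str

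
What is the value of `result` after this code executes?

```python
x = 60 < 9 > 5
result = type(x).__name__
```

x is bool; result = 'bool'

'bool'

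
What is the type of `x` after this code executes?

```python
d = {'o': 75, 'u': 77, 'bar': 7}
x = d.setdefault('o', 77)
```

dict.setdefault() returns the (existing or default) value

int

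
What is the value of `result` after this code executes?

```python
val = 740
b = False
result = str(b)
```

val = 740; b = False; result = 'False'

'False'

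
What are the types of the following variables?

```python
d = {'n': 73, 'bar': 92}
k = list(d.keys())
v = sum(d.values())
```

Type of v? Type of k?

sum of ints is int; list() converts to list

int, list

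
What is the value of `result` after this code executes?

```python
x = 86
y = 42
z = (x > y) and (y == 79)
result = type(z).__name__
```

x is int; y is int; z is bool; result = 'bool'

'bool'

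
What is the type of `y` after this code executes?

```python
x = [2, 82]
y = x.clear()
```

list.clear() returns None

NoneType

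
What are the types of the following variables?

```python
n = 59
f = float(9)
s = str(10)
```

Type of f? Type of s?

f is assigned the result of calling float(), which returns a float; s is assigned the result of calling str(), which returns a str

float, str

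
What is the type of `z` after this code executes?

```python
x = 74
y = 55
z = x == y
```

Equality comparison returns bool

bool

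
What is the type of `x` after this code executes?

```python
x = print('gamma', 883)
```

print() returns None

NoneType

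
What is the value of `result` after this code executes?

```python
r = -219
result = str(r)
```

r = -219; result = '-219'

'-219'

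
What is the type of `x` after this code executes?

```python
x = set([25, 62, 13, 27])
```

set() constructor returns set

set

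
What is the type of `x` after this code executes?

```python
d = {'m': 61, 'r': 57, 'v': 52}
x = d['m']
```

Accessing dict[str, int] with str key returns int

int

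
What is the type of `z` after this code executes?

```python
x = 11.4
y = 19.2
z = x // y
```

float // float = float

float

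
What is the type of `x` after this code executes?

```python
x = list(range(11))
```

list(range()) returns list

list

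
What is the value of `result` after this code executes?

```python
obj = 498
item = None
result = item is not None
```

obj = 498; item = None; result = False

False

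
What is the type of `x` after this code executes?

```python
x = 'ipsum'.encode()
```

str.encode() returns bytes

bytes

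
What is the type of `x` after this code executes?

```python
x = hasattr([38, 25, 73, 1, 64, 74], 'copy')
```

hasattr() returns bool

bool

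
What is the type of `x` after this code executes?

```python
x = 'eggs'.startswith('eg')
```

str.startswith() returns bool

bool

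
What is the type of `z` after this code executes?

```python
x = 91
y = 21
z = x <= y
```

Comparison returns bool

bool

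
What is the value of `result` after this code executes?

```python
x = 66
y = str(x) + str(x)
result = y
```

x = 66; y = '6666'; result = '6666'

'6666'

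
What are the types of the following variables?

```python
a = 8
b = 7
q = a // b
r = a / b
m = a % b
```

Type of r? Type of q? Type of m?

/ returns float; // returns int; % of ints returns int

float, int, int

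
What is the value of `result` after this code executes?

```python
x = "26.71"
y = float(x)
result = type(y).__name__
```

x is str; y is float; result = 'float'

'float'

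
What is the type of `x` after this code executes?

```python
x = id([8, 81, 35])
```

id() returns int

int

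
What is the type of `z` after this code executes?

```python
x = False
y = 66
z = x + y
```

bool + int = int (bool is subclass of int)

int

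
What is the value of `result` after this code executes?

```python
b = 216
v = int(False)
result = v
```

b = 216; v = 0; result = 0

0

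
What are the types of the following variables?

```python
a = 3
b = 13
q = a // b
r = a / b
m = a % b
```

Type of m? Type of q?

% of ints returns int; // returns int

int, int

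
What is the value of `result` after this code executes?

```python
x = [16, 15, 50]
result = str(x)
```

x = [16, 15, 50]; result = '[16, 15, 50]'

'[16, 15, 50]'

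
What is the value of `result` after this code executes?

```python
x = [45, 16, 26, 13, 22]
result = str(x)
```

x = [45, 16, 26, 13, 22]; result = '[45, 16, 26, 13, 22]'

'[45, 16, 26, 13, 22]'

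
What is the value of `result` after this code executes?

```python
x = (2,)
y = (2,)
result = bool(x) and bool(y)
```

x = (2,); y = (2,); result = True

True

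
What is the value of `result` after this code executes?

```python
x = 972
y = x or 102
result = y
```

x = 972; y = 972; result = 972

972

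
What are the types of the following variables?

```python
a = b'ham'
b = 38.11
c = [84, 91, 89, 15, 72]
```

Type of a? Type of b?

a is assigned a bytes literal (b'...' prefix); b is assigned a number with a decimal point, so it is a float

bytes, float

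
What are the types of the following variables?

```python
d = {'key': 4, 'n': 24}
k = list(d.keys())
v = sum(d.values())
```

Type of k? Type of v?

list() converts to list; sum of ints is int

list, int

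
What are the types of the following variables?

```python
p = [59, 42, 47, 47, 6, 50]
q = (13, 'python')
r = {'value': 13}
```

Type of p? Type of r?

p is assigned a list literal (square brackets); r is assigned a dict literal ({key: value})

list, dict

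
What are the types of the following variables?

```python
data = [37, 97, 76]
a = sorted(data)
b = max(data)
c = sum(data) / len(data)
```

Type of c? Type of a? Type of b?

int / int = float; sorted() returns list; max of ints returns int

float, list, int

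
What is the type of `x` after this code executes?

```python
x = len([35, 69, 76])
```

len() always returns int

int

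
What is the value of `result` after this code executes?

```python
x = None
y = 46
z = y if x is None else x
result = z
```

x = None; y = 46; z = 46; result = 46

46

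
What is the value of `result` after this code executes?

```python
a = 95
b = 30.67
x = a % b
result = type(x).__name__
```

a is int; b is float; x is float; result = 'float'

'float'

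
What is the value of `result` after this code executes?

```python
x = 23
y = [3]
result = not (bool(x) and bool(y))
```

x = 23; y = [3]; result = False

False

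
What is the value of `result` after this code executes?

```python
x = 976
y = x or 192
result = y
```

x = 976; y = 976; result = 976

976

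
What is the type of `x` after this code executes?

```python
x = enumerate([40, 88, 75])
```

enumerate() returns an enumerate object

enumerate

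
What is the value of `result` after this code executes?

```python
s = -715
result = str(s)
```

s = -715; result = '-715'

'-715'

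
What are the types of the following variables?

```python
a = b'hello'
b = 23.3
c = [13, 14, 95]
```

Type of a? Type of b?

a is assigned a bytes literal (b'...' prefix); b is assigned a number with a decimal point, so it is a float

bytes, float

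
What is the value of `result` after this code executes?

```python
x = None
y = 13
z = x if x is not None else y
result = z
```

x = None; y = 13; z = 13; result = 13

13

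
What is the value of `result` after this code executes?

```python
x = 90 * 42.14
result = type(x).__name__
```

x is float; result = 'float'

'float'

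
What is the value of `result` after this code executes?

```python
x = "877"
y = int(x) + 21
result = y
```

x = '877'; y = 898; result = 898

898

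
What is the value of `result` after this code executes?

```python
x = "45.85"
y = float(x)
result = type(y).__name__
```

x is str; y is float; result = 'float'

'float'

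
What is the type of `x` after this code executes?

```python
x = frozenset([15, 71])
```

frozenset() returns frozenset

frozenset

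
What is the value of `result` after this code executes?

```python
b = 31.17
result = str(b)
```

b = 31.17; result = '31.17'

'31.17'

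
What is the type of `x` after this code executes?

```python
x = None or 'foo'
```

'or' with None returns the other truthy value (str)

str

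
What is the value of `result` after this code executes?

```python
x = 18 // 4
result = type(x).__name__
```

x is int; result = 'int'

'int'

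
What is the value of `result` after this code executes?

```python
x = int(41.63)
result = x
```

x = 41; result = 41

41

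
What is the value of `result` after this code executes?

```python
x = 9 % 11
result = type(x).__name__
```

x is int; result = 'int'

'int'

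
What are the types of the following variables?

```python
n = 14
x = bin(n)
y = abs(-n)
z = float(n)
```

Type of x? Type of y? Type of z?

bin() returns str; abs() of int returns int; float() returns float

str, int, float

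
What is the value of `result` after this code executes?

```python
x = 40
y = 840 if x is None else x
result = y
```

x = 40; y = 40; result = 40

40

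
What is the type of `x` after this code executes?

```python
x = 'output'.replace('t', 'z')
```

str.replace() returns str

str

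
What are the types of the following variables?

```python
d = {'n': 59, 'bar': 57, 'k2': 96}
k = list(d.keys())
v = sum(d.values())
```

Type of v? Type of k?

sum of ints is int; list() converts to list

int, list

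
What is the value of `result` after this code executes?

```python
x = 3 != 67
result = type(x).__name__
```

x is bool; result = 'bool'

'bool'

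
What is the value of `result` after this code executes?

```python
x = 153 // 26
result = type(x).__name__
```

x is int; result = 'int'

'int'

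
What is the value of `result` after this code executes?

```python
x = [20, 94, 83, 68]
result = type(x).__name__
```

x is list; result = 'list'

'list'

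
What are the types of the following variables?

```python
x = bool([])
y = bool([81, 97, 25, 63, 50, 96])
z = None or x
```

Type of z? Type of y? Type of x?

None or bool returns the bool; bool() returns bool; bool() returns bool

bool, bool, bool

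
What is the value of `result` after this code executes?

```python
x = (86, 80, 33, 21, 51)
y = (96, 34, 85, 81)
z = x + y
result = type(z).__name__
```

x is tuple; y is tuple; z is tuple; result = 'tuple'

'tuple'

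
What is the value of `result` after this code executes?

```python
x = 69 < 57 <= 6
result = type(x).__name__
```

x is bool; result = 'bool'

'bool'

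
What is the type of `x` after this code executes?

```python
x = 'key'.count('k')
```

str.count() returns int

int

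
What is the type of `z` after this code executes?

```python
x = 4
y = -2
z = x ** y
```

int ** negative = float

float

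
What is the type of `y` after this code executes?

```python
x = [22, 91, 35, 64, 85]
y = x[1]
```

Indexing list[int] returns int

int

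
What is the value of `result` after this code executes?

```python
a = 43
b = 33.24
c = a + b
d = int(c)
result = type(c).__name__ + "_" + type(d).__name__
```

a is int; b is float; c is float; d is int; result = 'float_int'

'float_int'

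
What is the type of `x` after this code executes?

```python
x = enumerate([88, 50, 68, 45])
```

enumerate() returns an enumerate object

enumerate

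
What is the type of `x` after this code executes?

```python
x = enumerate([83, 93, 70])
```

enumerate() returns an enumerate object

enumerate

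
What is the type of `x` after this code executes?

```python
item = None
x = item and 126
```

'and' returns first falsy value (None)

NoneType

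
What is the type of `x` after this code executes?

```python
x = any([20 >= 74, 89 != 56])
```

any() returns bool

bool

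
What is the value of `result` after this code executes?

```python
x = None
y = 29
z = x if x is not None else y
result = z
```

x = None; y = 29; z = 29; result = 29

29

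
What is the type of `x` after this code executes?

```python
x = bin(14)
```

bin() returns str representation

str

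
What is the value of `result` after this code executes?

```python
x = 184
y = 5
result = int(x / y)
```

x = 184; y = 5; result = 36

36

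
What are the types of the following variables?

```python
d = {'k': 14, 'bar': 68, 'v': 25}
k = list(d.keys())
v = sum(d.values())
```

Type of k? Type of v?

list() converts to list; sum of ints is int

list, int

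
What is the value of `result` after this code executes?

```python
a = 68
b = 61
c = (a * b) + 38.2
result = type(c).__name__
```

a is int; b is int; c is float; result = 'float'

'float'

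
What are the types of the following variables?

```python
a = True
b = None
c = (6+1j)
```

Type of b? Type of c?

b is assigned None, whose type is NoneType; c is assigned (6+1j), an int plus an imaginary literal (j suffix), which evaluates to complex

NoneType, complex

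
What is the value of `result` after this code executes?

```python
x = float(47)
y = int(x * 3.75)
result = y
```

x = 47.0; y = 176; result = 176

176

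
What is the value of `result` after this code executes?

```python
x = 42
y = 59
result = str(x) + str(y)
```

x = 42; y = 59; result = '4259'

'4259'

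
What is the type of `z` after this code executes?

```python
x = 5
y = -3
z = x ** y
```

int ** negative = float

float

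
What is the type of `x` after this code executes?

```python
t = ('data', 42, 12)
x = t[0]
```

Index 0 of tuple is a str literal

str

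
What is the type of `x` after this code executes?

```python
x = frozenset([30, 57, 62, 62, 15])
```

frozenset() returns frozenset

frozenset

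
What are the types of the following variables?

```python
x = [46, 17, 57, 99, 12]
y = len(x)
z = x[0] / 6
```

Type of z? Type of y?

int / int = float; len() returns int

float, int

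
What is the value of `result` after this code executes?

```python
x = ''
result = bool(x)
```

x = ''; result = False

False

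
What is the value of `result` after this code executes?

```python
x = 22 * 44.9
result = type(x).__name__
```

x is float; result = 'float'

'float'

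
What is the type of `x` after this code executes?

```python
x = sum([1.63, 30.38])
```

sum() of floats returns float

float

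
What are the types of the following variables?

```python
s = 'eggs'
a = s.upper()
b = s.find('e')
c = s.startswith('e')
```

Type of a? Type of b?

upper() returns str; find() returns int

str, int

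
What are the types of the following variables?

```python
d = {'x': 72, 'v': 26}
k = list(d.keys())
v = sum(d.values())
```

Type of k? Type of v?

list() converts to list; sum of ints is int

list, int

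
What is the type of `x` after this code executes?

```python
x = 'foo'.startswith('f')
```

str.startswith() returns bool

bool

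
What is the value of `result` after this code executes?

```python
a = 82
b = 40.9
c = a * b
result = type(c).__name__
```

a is int; b is float; c is float; result = 'float'

'float'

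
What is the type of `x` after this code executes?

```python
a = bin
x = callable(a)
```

callable() returns bool

bool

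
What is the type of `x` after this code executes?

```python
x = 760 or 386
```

'or' returns first truthy value (int)

int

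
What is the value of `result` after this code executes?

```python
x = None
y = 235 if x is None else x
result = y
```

x = None; y = 235; result = 235

235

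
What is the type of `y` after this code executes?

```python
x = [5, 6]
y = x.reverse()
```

list.reverse() returns None

NoneType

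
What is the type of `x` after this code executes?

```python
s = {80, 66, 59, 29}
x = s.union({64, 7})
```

set.union() returns a new set

set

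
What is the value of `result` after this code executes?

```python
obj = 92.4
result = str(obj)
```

obj = 92.4; result = '92.4'

'92.4'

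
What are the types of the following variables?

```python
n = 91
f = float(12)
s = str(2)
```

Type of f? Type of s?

f is assigned the result of calling float(), which returns a float; s is assigned the result of calling str(), which returns a str

float, str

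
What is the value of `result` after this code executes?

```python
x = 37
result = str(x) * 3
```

x = 37; result = '373737'

'373737'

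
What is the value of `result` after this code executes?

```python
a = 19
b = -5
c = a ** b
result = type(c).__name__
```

a is int; b is int; c is float; result = 'float'

'float'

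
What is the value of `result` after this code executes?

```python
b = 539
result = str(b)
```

b = 539; result = '539'

'539'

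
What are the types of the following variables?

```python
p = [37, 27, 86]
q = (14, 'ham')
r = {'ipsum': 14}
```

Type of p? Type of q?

p is assigned a list literal (square brackets); q is assigned a tuple (parenthesized, comma-separated values)

list, tuple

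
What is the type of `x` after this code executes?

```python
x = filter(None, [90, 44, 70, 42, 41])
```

filter() returns a filter object

filter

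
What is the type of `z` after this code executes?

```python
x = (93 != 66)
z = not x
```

'not' returns bool

bool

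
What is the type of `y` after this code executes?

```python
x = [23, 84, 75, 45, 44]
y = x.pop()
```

list.pop() returns the popped element

int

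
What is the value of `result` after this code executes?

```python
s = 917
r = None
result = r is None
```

s = 917; r = None; result = True

True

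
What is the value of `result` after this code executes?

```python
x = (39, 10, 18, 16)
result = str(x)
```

x = (39, 10, 18, 16); result = '(39, 10, 18, 16)'

'(39, 10, 18, 16)'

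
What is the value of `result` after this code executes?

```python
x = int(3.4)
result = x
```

x = 3; result = 3

3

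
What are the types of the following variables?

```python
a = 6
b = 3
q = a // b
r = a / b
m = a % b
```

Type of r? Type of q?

/ returns float; // returns int

float, int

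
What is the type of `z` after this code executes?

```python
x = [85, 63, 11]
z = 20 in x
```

'in' operator returns bool

bool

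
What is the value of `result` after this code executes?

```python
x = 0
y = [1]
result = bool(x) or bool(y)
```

x = 0; y = [1]; result = True

True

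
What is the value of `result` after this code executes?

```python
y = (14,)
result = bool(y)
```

y = (14,); result = True

True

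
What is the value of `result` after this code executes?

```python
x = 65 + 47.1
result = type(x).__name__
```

x is float; result = 'float'

'float'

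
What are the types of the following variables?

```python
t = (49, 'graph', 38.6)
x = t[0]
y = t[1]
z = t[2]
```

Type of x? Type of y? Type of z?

tuple[0] is int; tuple[1] is str; tuple[2] is float

int, str, float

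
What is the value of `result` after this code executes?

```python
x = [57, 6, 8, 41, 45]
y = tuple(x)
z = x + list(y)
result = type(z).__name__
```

x is list; y is tuple; z is list; result = 'list'

'list'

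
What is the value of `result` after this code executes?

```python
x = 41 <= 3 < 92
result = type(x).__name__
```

x is bool; result = 'bool'

'bool'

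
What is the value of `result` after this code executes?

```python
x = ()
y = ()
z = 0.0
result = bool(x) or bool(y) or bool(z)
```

x = (); y = (); z = 0.0; result = False

False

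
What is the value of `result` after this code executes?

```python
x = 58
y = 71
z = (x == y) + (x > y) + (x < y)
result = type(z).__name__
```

x is int; y is int; z is int; result = 'int'

'int'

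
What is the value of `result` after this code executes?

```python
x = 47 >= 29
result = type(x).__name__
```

x is bool; result = 'bool'

'bool'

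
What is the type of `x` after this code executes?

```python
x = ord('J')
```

ord() returns int (code point)

int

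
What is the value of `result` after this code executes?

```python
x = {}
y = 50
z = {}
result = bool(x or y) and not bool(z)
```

x = {}; y = 50; z = {}; result = True

True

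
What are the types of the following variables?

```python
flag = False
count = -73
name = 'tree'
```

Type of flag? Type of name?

flag is assigned the constant False, which has type bool; name is assigned a quoted string literal, so it is a str

bool, str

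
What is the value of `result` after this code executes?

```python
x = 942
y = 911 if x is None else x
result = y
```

x = 942; y = 942; result = 942

942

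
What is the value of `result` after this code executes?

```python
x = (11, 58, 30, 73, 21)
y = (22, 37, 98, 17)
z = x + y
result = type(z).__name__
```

x is tuple; y is tuple; z is tuple; result = 'tuple'

'tuple'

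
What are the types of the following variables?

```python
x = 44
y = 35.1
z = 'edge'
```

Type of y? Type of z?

y is assigned a number with a decimal point, so it is a float; z is assigned a quoted string literal, so it is a str

float, str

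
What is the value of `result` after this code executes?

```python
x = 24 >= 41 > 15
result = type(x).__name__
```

x is bool; result = 'bool'

'bool'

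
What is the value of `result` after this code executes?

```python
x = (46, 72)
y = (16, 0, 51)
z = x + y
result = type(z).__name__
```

x is tuple; y is tuple; z is tuple; result = 'tuple'

'tuple'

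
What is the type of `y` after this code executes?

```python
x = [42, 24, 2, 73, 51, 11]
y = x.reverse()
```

list.reverse() returns None

NoneType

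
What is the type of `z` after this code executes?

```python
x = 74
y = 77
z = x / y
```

int / int = float

float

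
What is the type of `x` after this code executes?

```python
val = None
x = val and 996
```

'and' returns first falsy value (None)

NoneType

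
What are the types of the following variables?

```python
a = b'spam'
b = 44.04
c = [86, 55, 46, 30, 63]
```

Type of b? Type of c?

b is assigned a number with a decimal point, so it is a float; c is assigned a list literal (square brackets)

float, list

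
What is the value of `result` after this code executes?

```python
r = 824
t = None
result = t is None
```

r = 824; t = None; result = True

True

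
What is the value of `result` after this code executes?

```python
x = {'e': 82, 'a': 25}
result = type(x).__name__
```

x is dict; result = 'dict'

'dict'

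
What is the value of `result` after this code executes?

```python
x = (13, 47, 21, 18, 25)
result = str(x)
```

x = (13, 47, 21, 18, 25); result = '(13, 47, 21, 18, 25)'

'(13, 47, 21, 18, 25)'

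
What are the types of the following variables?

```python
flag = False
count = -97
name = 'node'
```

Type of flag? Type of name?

flag is assigned the constant False, which has type bool; name is assigned a quoted string literal, so it is a str

bool, str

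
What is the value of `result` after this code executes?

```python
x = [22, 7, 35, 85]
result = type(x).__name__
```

x is list; result = 'list'

'list'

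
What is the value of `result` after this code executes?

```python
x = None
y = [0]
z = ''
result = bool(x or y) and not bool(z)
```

x = None; y = [0]; z = ''; result = True

True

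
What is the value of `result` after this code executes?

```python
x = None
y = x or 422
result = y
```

x = None; y = 422; result = 422

422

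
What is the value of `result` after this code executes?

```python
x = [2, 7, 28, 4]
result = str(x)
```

x = [2, 7, 28, 4]; result = '[2, 7, 28, 4]'

'[2, 7, 28, 4]'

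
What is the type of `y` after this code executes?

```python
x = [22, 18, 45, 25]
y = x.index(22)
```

list.index() returns int

int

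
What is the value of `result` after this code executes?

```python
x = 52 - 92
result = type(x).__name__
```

x is int; result = 'int'

'int'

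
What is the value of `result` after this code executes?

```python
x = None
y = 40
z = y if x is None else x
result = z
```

x = None; y = 40; z = 40; result = 40

40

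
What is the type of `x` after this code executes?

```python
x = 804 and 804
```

'and' with truthy values returns last operand (int)

int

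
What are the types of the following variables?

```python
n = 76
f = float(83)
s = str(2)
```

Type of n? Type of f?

n is assigned a bare integer (no decimal point), so it is an int; f is assigned the result of calling float(), which returns a float

int, float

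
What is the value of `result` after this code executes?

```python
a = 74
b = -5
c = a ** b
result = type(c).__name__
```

a is int; b is int; c is float; result = 'float'

'float'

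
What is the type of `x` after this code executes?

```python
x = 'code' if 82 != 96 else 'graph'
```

Both branches of conditional are str

str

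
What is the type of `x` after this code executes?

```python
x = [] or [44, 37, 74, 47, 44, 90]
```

'or' returns first truthy value (list)

list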